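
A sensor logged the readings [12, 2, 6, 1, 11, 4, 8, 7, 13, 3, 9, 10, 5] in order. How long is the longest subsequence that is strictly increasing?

5

Track the smallest tail for each achievable length (strict):
12 → extends → [12]
2 → replaces 12 → [2]
6 → extends → [2, 6]
1 → replaces 2 → [1, 6]
11 → extends → [1, 6, 11]
4 → replaces 6 → [1, 4, 11]
8 → replaces 11 → [1, 4, 8]
7 → replaces 8 → [1, 4, 7]
13 → extends → [1, 4, 7, 13]
3 → replaces 4 → [1, 3, 7, 13]
9 → replaces 13 → [1, 3, 7, 9]
10 → extends → [1, 3, 7, 9, 10]
5 → replaces 7 → [1, 3, 5, 9, 10]
Five tails, so the longest strictly increasing subsequence has length 5 (e.g. 2, 6, 8, 9, 10).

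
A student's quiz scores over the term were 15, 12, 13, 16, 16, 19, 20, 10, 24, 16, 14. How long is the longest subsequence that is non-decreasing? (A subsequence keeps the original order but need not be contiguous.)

7

Track the smallest tail for each achievable length (allowing ties):
15 → extends → [15]
12 → replaces 15 → [12]
13 → extends → [12, 13]
16 → extends → [12, 13, 16]
16 → extends → [12, 13, 16, 16]
19 → extends → [12, 13, 16, 16, 19]
20 → extends → [12, 13, 16, 16, 19, 20]
10 → replaces 12 → [10, 13, 16, 16, 19, 20]
24 → extends → [10, 13, 16, 16, 19, 20, 24]
16 → replaces 19 → [10, 13, 16, 16, 16, 20, 24]
14 → replaces 16 → [10, 13, 14, 16, 16, 20, 24]
Seven tails, so the longest non-decreasing subsequence has length 7 (e.g. 12, 13, 16, 16, 19, 20, 24).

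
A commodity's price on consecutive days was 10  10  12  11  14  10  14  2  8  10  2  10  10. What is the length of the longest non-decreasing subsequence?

6

Track the smallest tail for each achievable length (allowing ties):
10 → extends → [10]
10 → extends → [10, 10]
12 → extends → [10, 10, 12]
11 → replaces 12 → [10, 10, 11]
14 → extends → [10, 10, 11, 14]
10 → replaces 11 → [10, 10, 10, 14]
14 → extends → [10, 10, 10, 14, 14]
2 → replaces 10 → [2, 10, 10, 14, 14]
8 → replaces 10 → [2, 8, 10, 14, 14]
10 → replaces 14 → [2, 8, 10, 10, 14]
2 → replaces 8 → [2, 2, 10, 10, 14]
10 → replaces 14 → [2, 2, 10, 10, 10]
10 → extends → [2, 2, 10, 10, 10, 10]
Six tails, so the longest non-decreasing subsequence has length 6 (e.g. 10, 10, 10, 10, 10, 10).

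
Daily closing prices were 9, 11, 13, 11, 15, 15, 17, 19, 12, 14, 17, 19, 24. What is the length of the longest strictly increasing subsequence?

Let dp[i] be the length of the longest such subsequence ending at index i:
i:      1  2  3  4  5  6  7  8  9 10 11 12 13
a[i]:   9 11 13 11 15 15 17 19 12 14 17 19 24
dp:     1  2  3  2  4  4  5  6  3  4  5  6  7
Maximum dp value is 7.

7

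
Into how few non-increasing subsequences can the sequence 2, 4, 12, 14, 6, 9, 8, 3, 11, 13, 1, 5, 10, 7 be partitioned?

6

Place each on the leftmost legal pile:
2 → new pile 1 (tops now [2])
4 → new pile 2 (tops now [2, 4])
12 → new pile 3 (tops now [2, 4, 12])
14 → new pile 4 (tops now [2, 4, 12, 14])
6 → pile 3 (tops now [2, 4, 6, 14])
9 → pile 4 (tops now [2, 4, 6, 9])
8 → pile 4 (tops now [2, 4, 6, 8])
3 → pile 2 (tops now [2, 3, 6, 8])
11 → new pile 5 (tops now [2, 3, 6, 8, 11])
13 → new pile 6 (tops now [2, 3, 6, 8, 11, 13])
1 → pile 1 (tops now [1, 3, 6, 8, 11, 13])
5 → pile 3 (tops now [1, 3, 5, 8, 11, 13])
10 → pile 5 (tops now [1, 3, 5, 8, 10, 13])
7 → pile 4 (tops now [1, 3, 5, 7, 10, 13])
Six piles.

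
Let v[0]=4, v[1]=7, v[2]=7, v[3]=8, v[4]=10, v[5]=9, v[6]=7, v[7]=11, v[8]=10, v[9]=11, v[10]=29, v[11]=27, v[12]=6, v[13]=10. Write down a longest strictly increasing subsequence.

Patience tails give the LIS length; then backtrack through the dp parents:
4 → extends → [4]
7 → extends → [4, 7]
7 → already a tail → [4, 7]
8 → extends → [4, 7, 8]
10 → extends → [4, 7, 8, 10]
9 → replaces 10 → [4, 7, 8, 9]
7 → already a tail → [4, 7, 8, 9]
11 → extends → [4, 7, 8, 9, 11]
10 → replaces 11 → [4, 7, 8, 9, 10]
11 → extends → [4, 7, 8, 9, 10, 11]
29 → extends → [4, 7, 8, 9, 10, 11, 29]
27 → replaces 29 → [4, 7, 8, 9, 10, 11, 27]
6 → replaces 7 → [4, 6, 8, 9, 10, 11, 27]
10 → already a tail → [4, 6, 8, 9, 10, 11, 27]
Length 7; one witness is 4, 7, 8, 9, 10, 11, 29.

4, 7, 8, 9, 10, 11, 29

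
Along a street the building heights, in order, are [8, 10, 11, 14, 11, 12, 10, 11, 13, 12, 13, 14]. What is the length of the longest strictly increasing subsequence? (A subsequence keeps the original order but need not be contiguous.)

6

Let dp[i] be the length of the longest such subsequence ending at index i:
i:      1  2  3  4  5  6  7  8  9 10 11 12
a[i]:   8 10 11 14 11 12 10 11 13 12 13 14
dp:     1  2  3  4  3  4  2  3  5  4  5  6
Maximum dp value is 6.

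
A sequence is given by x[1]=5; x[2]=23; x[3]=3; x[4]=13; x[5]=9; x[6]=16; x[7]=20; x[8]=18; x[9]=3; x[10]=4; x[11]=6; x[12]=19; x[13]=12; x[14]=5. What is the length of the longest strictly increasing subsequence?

5

Track the smallest tail for each achievable length (strict):
5 → extends → [5]
23 → extends → [5, 23]
3 → replaces 5 → [3, 23]
13 → replaces 23 → [3, 13]
9 → replaces 13 → [3, 9]
16 → extends → [3, 9, 16]
20 → extends → [3, 9, 16, 20]
18 → replaces 20 → [3, 9, 16, 18]
3 → already a tail → [3, 9, 16, 18]
4 → replaces 9 → [3, 4, 16, 18]
6 → replaces 16 → [3, 4, 6, 18]
19 → extends → [3, 4, 6, 18, 19]
12 → replaces 18 → [3, 4, 6, 12, 19]
5 → replaces 6 → [3, 4, 5, 12, 19]
Five tails, so the longest strictly increasing subsequence has length 5 (e.g. 5, 13, 16, 18, 19).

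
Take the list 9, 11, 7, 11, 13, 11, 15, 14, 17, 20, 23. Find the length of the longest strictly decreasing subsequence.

2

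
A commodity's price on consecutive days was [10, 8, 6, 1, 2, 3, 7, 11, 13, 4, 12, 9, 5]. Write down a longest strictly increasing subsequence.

1, 2, 3, 7, 11, 13

Patience tails give the LIS length; then backtrack through the dp parents:
10 → extends → [10]
8 → replaces 10 → [8]
6 → replaces 8 → [6]
1 → replaces 6 → [1]
2 → extends → [1, 2]
3 → extends → [1, 2, 3]
7 → extends → [1, 2, 3, 7]
11 → extends → [1, 2, 3, 7, 11]
13 → extends → [1, 2, 3, 7, 11, 13]
4 → replaces 7 → [1, 2, 3, 4, 11, 13]
12 → replaces 13 → [1, 2, 3, 4, 11, 12]
9 → replaces 11 → [1, 2, 3, 4, 9, 12]
5 → replaces 9 → [1, 2, 3, 4, 5, 12]
Length 6; one witness is 1, 2, 3, 7, 11, 13.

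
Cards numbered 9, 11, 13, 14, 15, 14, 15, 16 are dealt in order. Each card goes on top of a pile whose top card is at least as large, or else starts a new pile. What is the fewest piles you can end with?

6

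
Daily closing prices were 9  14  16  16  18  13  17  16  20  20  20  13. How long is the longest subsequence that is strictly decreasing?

Negate each value so 'decreasing' becomes 'increasing', then run patience tails on the negated sequence:
-9 → extends → [-9]
-14 → replaces -9 → [-14]
-16 → replaces -14 → [-16]
-16 → already a tail → [-16]
-18 → replaces -16 → [-18]
-13 → extends → [-18, -13]
-17 → replaces -13 → [-18, -17]
-16 → extends → [-18, -17, -16]
-20 → replaces -18 → [-20, -17, -16]
-20 → already a tail → [-20, -17, -16]
-20 → already a tail → [-20, -17, -16]
-13 → extends → [-20, -17, -16, -13]
Four tails, so the longest strictly decreasing subsequence of the original has length 4.

4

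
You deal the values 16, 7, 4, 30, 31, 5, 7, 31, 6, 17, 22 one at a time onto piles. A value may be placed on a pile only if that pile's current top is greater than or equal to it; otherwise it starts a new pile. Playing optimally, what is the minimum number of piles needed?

5

Place each on the leftmost legal pile:
16 → new pile 1 (tops now [16])
7 → pile 1 (tops now [7])
4 → pile 1 (tops now [4])
30 → new pile 2 (tops now [4, 30])
31 → new pile 3 (tops now [4, 30, 31])
5 → pile 2 (tops now [4, 5, 31])
7 → pile 3 (tops now [4, 5, 7])
31 → new pile 4 (tops now [4, 5, 7, 31])
6 → pile 3 (tops now [4, 5, 6, 31])
17 → pile 4 (tops now [4, 5, 6, 17])
22 → new pile 5 (tops now [4, 5, 6, 17, 22])
Five piles.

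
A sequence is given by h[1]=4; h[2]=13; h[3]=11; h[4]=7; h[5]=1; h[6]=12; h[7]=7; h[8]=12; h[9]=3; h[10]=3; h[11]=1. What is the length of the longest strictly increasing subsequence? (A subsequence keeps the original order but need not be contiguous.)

Let dp[i] be the length of the longest such subsequence ending at index i:
i:      1  2  3  4  5  6  7  8  9 10 11
h[i]:   4 13 11  7  1 12  7 12  3  3  1
dp:     1  2  2  2  1  3  2  3  2  2  1
Maximum dp value is 3.

3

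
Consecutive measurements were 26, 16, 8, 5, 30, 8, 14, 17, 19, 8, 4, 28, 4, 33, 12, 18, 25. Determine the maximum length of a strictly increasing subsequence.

Track the smallest tail for each achievable length (strict):
26 → extends → [26]
16 → replaces 26 → [16]
8 → replaces 16 → [8]
5 → replaces 8 → [5]
30 → extends → [5, 30]
8 → replaces 30 → [5, 8]
14 → extends → [5, 8, 14]
17 → extends → [5, 8, 14, 17]
19 → extends → [5, 8, 14, 17, 19]
8 → already a tail → [5, 8, 14, 17, 19]
4 → replaces 5 → [4, 8, 14, 17, 19]
28 → extends → [4, 8, 14, 17, 19, 28]
4 → already a tail → [4, 8, 14, 17, 19, 28]
33 → extends → [4, 8, 14, 17, 19, 28, 33]
12 → replaces 14 → [4, 8, 12, 17, 19, 28, 33]
18 → replaces 19 → [4, 8, 12, 17, 18, 28, 33]
25 → replaces 28 → [4, 8, 12, 17, 18, 25, 33]
Seven tails, so the longest strictly increasing subsequence has length 7 (e.g. 5, 8, 14, 17, 19, 28, 33).

7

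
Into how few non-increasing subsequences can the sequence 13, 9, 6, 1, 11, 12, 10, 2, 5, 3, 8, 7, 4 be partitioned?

The minimum number of non-increasing subsequences covering a sequence equals the length of its longest strictly increasing subsequence.
LIS length is 4 (e.g. 1, 2, 5, 8), so 4 piles are needed.

4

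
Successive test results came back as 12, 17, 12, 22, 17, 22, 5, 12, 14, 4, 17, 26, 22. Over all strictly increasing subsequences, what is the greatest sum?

77

Let S[i] be the best sum of a strictly increasing subsequence ending at i:
i:      1  2  3  4  5  6  7  8  9 10 11 12 13
a[i]:  12 17 12 22 17 22  5 12 14  4 17 26 22
S:     12 29 12 51 29 51  5 17 31  4 48 77 70
Maximum is 77 (e.g. 12 + 17 + 22 + 26).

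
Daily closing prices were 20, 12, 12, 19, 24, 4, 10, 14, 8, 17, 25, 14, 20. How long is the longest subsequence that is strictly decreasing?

4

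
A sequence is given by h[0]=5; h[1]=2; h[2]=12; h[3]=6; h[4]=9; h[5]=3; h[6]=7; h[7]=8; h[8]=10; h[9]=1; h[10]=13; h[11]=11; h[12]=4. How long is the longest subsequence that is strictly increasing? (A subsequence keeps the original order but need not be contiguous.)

6

Track the smallest tail for each achievable length (strict):
5 → extends → [5]
2 → replaces 5 → [2]
12 → extends → [2, 12]
6 → replaces 12 → [2, 6]
9 → extends → [2, 6, 9]
3 → replaces 6 → [2, 3, 9]
7 → replaces 9 → [2, 3, 7]
8 → extends → [2, 3, 7, 8]
10 → extends → [2, 3, 7, 8, 10]
1 → replaces 2 → [1, 3, 7, 8, 10]
13 → extends → [1, 3, 7, 8, 10, 13]
11 → replaces 13 → [1, 3, 7, 8, 10, 11]
4 → replaces 7 → [1, 3, 4, 8, 10, 11]
Six tails, so the longest strictly increasing subsequence has length 6 (e.g. 5, 6, 7, 8, 10, 13).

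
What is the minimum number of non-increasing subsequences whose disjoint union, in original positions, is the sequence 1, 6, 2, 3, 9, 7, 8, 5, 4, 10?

6

Place each on the leftmost legal pile:
1 → new pile 1 (tops now [1])
6 → new pile 2 (tops now [1, 6])
2 → pile 2 (tops now [1, 2])
3 → new pile 3 (tops now [1, 2, 3])
9 → new pile 4 (tops now [1, 2, 3, 9])
7 → pile 4 (tops now [1, 2, 3, 7])
8 → new pile 5 (tops now [1, 2, 3, 7, 8])
5 → pile 4 (tops now [1, 2, 3, 5, 8])
4 → pile 4 (tops now [1, 2, 3, 4, 8])
10 → new pile 6 (tops now [1, 2, 3, 4, 8, 10])
Six piles.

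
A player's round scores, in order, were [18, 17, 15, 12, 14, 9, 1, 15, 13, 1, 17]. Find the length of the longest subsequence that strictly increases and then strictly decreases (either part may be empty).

inc[i] = longest strictly increasing subsequence ending at i; dec[i] = longest strictly decreasing subsequence starting at i:
i:      1  2  3  4  5  6  7  8  9 10 11
a[i]:  18 17 15 12 14  9  1 15 13  1 17
inc:    1  1  1  1  2  1  1  3  2  1  4
dec:    6  5  4  3  3  2  1  3  2  1  1
Best peak at i=1 (value 18): inc=1, dec=6, length 1+6−1 = 6.

6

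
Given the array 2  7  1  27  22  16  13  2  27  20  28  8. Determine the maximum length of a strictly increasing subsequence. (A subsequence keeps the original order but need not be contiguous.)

5

Track the smallest tail for each achievable length (strict):
2 → extends → [2]
7 → extends → [2, 7]
1 → replaces 2 → [1, 7]
27 → extends → [1, 7, 27]
22 → replaces 27 → [1, 7, 22]
16 → replaces 22 → [1, 7, 16]
13 → replaces 16 → [1, 7, 13]
2 → replaces 7 → [1, 2, 13]
27 → extends → [1, 2, 13, 27]
20 → replaces 27 → [1, 2, 13, 20]
28 → extends → [1, 2, 13, 20, 28]
8 → replaces 13 → [1, 2, 8, 20, 28]
Five tails, so the longest strictly increasing subsequence has length 5 (e.g. 2, 7, 22, 27, 28).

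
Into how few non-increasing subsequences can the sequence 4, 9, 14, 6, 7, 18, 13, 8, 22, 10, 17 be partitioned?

6

Place each on the leftmost legal pile:
4 → new pile 1 (tops now [4])
9 → new pile 2 (tops now [4, 9])
14 → new pile 3 (tops now [4, 9, 14])
6 → pile 2 (tops now [4, 6, 14])
7 → pile 3 (tops now [4, 6, 7])
18 → new pile 4 (tops now [4, 6, 7, 18])
13 → pile 4 (tops now [4, 6, 7, 13])
8 → pile 4 (tops now [4, 6, 7, 8])
22 → new pile 5 (tops now [4, 6, 7, 8, 22])
10 → pile 5 (tops now [4, 6, 7, 8, 10])
17 → new pile 6 (tops now [4, 6, 7, 8, 10, 17])
Six piles.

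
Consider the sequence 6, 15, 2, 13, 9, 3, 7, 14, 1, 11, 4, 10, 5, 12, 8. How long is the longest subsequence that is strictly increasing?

5

Let dp[i] be the length of the longest such subsequence ending at index i:
i:      1  2  3  4  5  6  7  8  9 10 11 12 13 14 15
a[i]:   6 15  2 13  9  3  7 14  1 11  4 10  5 12  8
dp:     1  2  1  2  2  2  3  4  1  4  3  4  4  5  5
Maximum dp value is 5.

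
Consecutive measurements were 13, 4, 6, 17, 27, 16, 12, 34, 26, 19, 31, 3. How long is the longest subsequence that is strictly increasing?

Track the smallest tail for each achievable length (strict):
13 → extends → [13]
4 → replaces 13 → [4]
6 → extends → [4, 6]
17 → extends → [4, 6, 17]
27 → extends → [4, 6, 17, 27]
16 → replaces 17 → [4, 6, 16, 27]
12 → replaces 16 → [4, 6, 12, 27]
34 → extends → [4, 6, 12, 27, 34]
26 → replaces 27 → [4, 6, 12, 26, 34]
19 → replaces 26 → [4, 6, 12, 19, 34]
31 → replaces 34 → [4, 6, 12, 19, 31]
3 → replaces 4 → [3, 6, 12, 19, 31]
Five tails, so the longest strictly increasing subsequence has length 5 (e.g. 4, 6, 17, 27, 34).

5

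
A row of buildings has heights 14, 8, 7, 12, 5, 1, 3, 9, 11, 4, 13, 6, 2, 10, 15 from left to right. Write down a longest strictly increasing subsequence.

Patience tails give the LIS length; then backtrack through the dp parents:
14 → extends → [14]
8 → replaces 14 → [8]
7 → replaces 8 → [7]
12 → extends → [7, 12]
5 → replaces 7 → [5, 12]
1 → replaces 5 → [1, 12]
3 → replaces 12 → [1, 3]
9 → extends → [1, 3, 9]
11 → extends → [1, 3, 9, 11]
4 → replaces 9 → [1, 3, 4, 11]
13 → extends → [1, 3, 4, 11, 13]
6 → replaces 11 → [1, 3, 4, 6, 13]
2 → replaces 3 → [1, 2, 4, 6, 13]
10 → replaces 13 → [1, 2, 4, 6, 10]
15 → extends → [1, 2, 4, 6, 10, 15]
Length 6; one witness is 1, 3, 9, 11, 13, 15.

1, 3, 9, 11, 13, 15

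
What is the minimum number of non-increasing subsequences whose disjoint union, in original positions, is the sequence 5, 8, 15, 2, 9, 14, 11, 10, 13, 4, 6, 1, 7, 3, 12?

The minimum number of non-increasing subsequences covering a sequence equals the length of its longest strictly increasing subsequence.
LIS length is 5 (e.g. 5, 8, 9, 11, 13), so 5 piles are needed.

5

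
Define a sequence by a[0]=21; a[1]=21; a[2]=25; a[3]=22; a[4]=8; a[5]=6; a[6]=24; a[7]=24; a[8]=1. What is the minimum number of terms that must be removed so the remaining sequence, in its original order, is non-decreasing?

4

Fewest deletions = n − (longest non-decreasing subsequence).
Patience tails:
21 → extends → [21]
21 → extends → [21, 21]
25 → extends → [21, 21, 25]
22 → replaces 25 → [21, 21, 22]
8 → replaces 21 → [8, 21, 22]
6 → replaces 8 → [6, 21, 22]
24 → extends → [6, 21, 22, 24]
24 → extends → [6, 21, 22, 24, 24]
1 → replaces 6 → [1, 21, 22, 24, 24]
Longest non-decreasing subsequence has length 5, so deletions = 9 − 5 = 4.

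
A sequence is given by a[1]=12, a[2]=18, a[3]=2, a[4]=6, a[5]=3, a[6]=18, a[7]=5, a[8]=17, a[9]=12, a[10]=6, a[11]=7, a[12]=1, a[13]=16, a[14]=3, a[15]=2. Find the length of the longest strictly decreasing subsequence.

6

Let dp[i] be the longest strictly decreasing subsequence ending at i:
i:      1  2  3  4  5  6  7  8  9 10 11 12 13 14 15
a[i]:  12 18  2  6  3 18  5 17 12  6  7  1 16  3  2
dp:     1  1  2  2  3  1  3  2  3  4  4  5  3  5  6
Maximum is 6.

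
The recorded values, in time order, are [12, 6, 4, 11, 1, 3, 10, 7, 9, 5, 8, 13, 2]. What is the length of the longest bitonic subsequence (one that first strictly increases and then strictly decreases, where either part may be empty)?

6

inc[i] = longest strictly increasing subsequence ending at i; dec[i] = longest strictly decreasing subsequence starting at i:
i:      1  2  3  4  5  6  7  8  9 10 11 12 13
a[i]:  12  6  4 11  1  3 10  7  9  5  8 13  2
inc:    1  1  1  2  1  2  3  3  4  3  4  5  2
dec:    6  4  3  5  1  2  4  3  3  2  2  2  1
Best peak at i=1 (value 12): inc=1, dec=6, length 1+6−1 = 6.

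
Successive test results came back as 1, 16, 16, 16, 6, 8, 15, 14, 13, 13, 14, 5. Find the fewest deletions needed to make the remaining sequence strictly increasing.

7

Fewest deletions = n − (longest strictly increasing subsequence).
i:      1  2  3  4  5  6  7  8  9 10 11 12
a[i]:   1 16 16 16  6  8 15 14 13 13 14  5
dp:     1  2  2  2  2  3  4  4  4  4  5  2
max dp = 5, so deletions = 12 − 5 = 7.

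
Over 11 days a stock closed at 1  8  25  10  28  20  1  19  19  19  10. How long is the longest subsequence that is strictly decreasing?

4

Let dp[i] be the longest strictly decreasing subsequence ending at i:
i:      1  2  3  4  5  6  7  8  9 10 11
a[i]:   1  8 25 10 28 20  1 19 19 19 10
dp:     1  1  1  2  1  2  3  3  3  3  4
Maximum is 4.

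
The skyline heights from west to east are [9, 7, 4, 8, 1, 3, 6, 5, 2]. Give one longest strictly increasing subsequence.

1, 3, 6

Patience tails give the LIS length; then backtrack through the dp parents:
9 → extends → [9]
7 → replaces 9 → [7]
4 → replaces 7 → [4]
8 → extends → [4, 8]
1 → replaces 4 → [1, 8]
3 → replaces 8 → [1, 3]
6 → extends → [1, 3, 6]
5 → replaces 6 → [1, 3, 5]
2 → replaces 3 → [1, 2, 5]
Length 3; one witness is 1, 3, 6.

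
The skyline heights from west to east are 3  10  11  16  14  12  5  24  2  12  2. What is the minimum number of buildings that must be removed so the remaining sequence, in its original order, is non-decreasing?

Fewest deletions = n − (longest non-decreasing subsequence).
Patience tails:
3 → extends → [3]
10 → extends → [3, 10]
11 → extends → [3, 10, 11]
16 → extends → [3, 10, 11, 16]
14 → replaces 16 → [3, 10, 11, 14]
12 → replaces 14 → [3, 10, 11, 12]
5 → replaces 10 → [3, 5, 11, 12]
24 → extends → [3, 5, 11, 12, 24]
2 → replaces 3 → [2, 5, 11, 12, 24]
12 → replaces 24 → [2, 5, 11, 12, 12]
2 → replaces 5 → [2, 2, 11, 12, 12]
Longest non-decreasing subsequence has length 5, so deletions = 11 − 5 = 6.

6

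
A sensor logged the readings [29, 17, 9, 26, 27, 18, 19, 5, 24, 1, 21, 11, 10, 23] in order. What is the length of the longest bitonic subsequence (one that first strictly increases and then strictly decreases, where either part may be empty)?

inc[i] = longest strictly increasing subsequence ending at i; dec[i] = longest strictly decreasing subsequence starting at i:
i:      1  2  3  4  5  6  7  8  9 10 11 12 13 14
a[i]:  29 17  9 26 27 18 19  5 24  1 21 11 10 23
inc:    1  1  1  2  3  2  3  1  4  1  4  2  2  5
dec:    6  4  3  5  5  3  3  2  4  1  3  2  1  1
Best peak at i=5 (value 27): inc=3, dec=5, length 3+5−1 = 7.

7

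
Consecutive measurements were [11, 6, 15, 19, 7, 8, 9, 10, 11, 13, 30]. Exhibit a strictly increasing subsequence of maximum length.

6, 7, 8, 9, 10, 11, 13, 30

Patience tails give the LIS length; then backtrack through the dp parents:
11 → extends → [11]
6 → replaces 11 → [6]
15 → extends → [6, 15]
19 → extends → [6, 15, 19]
7 → replaces 15 → [6, 7, 19]
8 → replaces 19 → [6, 7, 8]
9 → extends → [6, 7, 8, 9]
10 → extends → [6, 7, 8, 9, 10]
11 → extends → [6, 7, 8, 9, 10, 11]
13 → extends → [6, 7, 8, 9, 10, 11, 13]
30 → extends → [6, 7, 8, 9, 10, 11, 13, 30]
Length 8; one witness is 6, 7, 8, 9, 10, 11, 13, 30.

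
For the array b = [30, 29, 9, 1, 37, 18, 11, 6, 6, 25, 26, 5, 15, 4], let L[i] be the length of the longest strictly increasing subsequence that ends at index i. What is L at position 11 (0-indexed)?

dp[i] = 1 + max{dp[j] : j<i, b[j]<b[i]} (or 1 if no such j):
i:      0  1  2  3  4  5  6  7  8  9 10 11 12 13
b[i]:  30 29  9  1 37 18 11  6  6 25 26  5 15  4
dp:     1  1  1  1  2  2  2  2  2  3  4  2  3  2
At index 11 the value is 2.

2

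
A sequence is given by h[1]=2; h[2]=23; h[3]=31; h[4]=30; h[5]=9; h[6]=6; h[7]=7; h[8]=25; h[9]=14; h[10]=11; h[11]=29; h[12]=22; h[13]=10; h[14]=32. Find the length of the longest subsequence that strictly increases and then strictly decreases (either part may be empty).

inc[i] = longest strictly increasing subsequence ending at i; dec[i] = longest strictly decreasing subsequence starting at i:
i:      1  2  3  4  5  6  7  8  9 10 11 12 13 14
h[i]:   2 23 31 30  9  6  7 25 14 11 29 22 10 32
inc:    1  2  3  3  2  2  3  4  4  4  5  5  4  6
dec:    1  4  6  5  2  1  1  4  3  2  3  2  1  1
Best peak at i=3 (value 31): inc=3, dec=6, length 3+6−1 = 8.

8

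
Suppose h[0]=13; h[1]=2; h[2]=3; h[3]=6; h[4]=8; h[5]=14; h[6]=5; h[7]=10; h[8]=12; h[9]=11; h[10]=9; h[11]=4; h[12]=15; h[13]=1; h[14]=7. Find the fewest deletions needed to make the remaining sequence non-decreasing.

8

Fewest deletions = n − (longest non-decreasing subsequence).
Patience tails:
13 → extends → [13]
2 → replaces 13 → [2]
3 → extends → [2, 3]
6 → extends → [2, 3, 6]
8 → extends → [2, 3, 6, 8]
14 → extends → [2, 3, 6, 8, 14]
5 → replaces 6 → [2, 3, 5, 8, 14]
10 → replaces 14 → [2, 3, 5, 8, 10]
12 → extends → [2, 3, 5, 8, 10, 12]
11 → replaces 12 → [2, 3, 5, 8, 10, 11]
9 → replaces 10 → [2, 3, 5, 8, 9, 11]
4 → replaces 5 → [2, 3, 4, 8, 9, 11]
15 → extends → [2, 3, 4, 8, 9, 11, 15]
1 → replaces 2 → [1, 3, 4, 8, 9, 11, 15]
7 → replaces 8 → [1, 3, 4, 7, 9, 11, 15]
Longest non-decreasing subsequence has length 7, so deletions = 15 − 7 = 8.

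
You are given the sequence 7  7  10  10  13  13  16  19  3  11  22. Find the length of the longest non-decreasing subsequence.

9

Let dp[i] be the length of the longest such subsequence ending at index i:
i:      1  2  3  4  5  6  7  8  9 10 11
a[i]:   7  7 10 10 13 13 16 19  3 11 22
dp:     1  2  3  4  5  6  7  8  1  5  9
Maximum dp value is 9.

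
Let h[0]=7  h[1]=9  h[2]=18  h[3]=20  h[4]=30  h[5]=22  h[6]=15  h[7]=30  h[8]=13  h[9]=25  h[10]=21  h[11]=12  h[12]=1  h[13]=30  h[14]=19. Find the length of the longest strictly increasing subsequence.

Track the smallest tail for each achievable length (strict):
7 → extends → [7]
9 → extends → [7, 9]
18 → extends → [7, 9, 18]
20 → extends → [7, 9, 18, 20]
30 → extends → [7, 9, 18, 20, 30]
22 → replaces 30 → [7, 9, 18, 20, 22]
15 → replaces 18 → [7, 9, 15, 20, 22]
30 → extends → [7, 9, 15, 20, 22, 30]
13 → replaces 15 → [7, 9, 13, 20, 22, 30]
25 → replaces 30 → [7, 9, 13, 20, 22, 25]
21 → replaces 22 → [7, 9, 13, 20, 21, 25]
12 → replaces 13 → [7, 9, 12, 20, 21, 25]
1 → replaces 7 → [1, 9, 12, 20, 21, 25]
30 → extends → [1, 9, 12, 20, 21, 25, 30]
19 → replaces 20 → [1, 9, 12, 19, 21, 25, 30]
Seven tails, so the longest strictly increasing subsequence has length 7 (e.g. 7, 9, 18, 20, 22, 25, 30).

7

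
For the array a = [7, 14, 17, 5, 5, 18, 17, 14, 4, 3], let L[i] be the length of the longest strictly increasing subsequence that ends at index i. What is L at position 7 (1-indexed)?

3

dp[i] = 1 + max{dp[j] : j<i, a[j]<a[i]} (or 1 if no such j):
i:      1  2  3  4  5  6  7  8  9 10
a[i]:   7 14 17  5  5 18 17 14  4  3
dp:     1  2  3  1  1  4  3  2  1  1
At index 7 the value is 3.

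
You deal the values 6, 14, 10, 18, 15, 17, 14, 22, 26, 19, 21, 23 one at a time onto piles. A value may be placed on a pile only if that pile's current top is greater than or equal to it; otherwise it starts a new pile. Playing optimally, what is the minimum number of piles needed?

7

The minimum number of non-increasing subsequences covering a sequence equals the length of its longest strictly increasing subsequence.
LIS length is 7 (e.g. 6, 14, 15, 17, 19, 21, 23), so 7 piles are needed.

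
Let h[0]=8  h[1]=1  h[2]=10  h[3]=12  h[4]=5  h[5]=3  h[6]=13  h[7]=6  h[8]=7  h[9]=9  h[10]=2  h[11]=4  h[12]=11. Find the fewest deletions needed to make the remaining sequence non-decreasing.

7

Fewest deletions = n − (longest non-decreasing subsequence).
i:      0  1  2  3  4  5  6  7  8  9 10 11 12
h[i]:   8  1 10 12  5  3 13  6  7  9  2  4 11
dp:     1  1  2  3  2  2  4  3  4  5  2  3  6
max dp = 6, so deletions = 13 − 6 = 7.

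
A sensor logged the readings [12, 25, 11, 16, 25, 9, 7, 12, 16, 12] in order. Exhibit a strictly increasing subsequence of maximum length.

12, 16, 25

Patience tails give the LIS length; then backtrack through the dp parents:
12 → extends → [12]
25 → extends → [12, 25]
11 → replaces 12 → [11, 25]
16 → replaces 25 → [11, 16]
25 → extends → [11, 16, 25]
9 → replaces 11 → [9, 16, 25]
7 → replaces 9 → [7, 16, 25]
12 → replaces 16 → [7, 12, 25]
16 → replaces 25 → [7, 12, 16]
12 → already a tail → [7, 12, 16]
Length 3; one witness is 12, 16, 25.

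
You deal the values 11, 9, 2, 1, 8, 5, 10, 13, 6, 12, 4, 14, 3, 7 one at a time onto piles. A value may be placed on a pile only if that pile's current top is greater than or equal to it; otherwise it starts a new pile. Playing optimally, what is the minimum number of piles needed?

5

Place each on the leftmost legal pile:
11 → new pile 1 (tops now [11])
9 → pile 1 (tops now [9])
2 → pile 1 (tops now [2])
1 → pile 1 (tops now [1])
8 → new pile 2 (tops now [1, 8])
5 → pile 2 (tops now [1, 5])
10 → new pile 3 (tops now [1, 5, 10])
13 → new pile 4 (tops now [1, 5, 10, 13])
6 → pile 3 (tops now [1, 5, 6, 13])
12 → pile 4 (tops now [1, 5, 6, 12])
4 → pile 2 (tops now [1, 4, 6, 12])
14 → new pile 5 (tops now [1, 4, 6, 12, 14])
3 → pile 2 (tops now [1, 3, 6, 12, 14])
7 → pile 4 (tops now [1, 3, 6, 7, 14])
Five piles.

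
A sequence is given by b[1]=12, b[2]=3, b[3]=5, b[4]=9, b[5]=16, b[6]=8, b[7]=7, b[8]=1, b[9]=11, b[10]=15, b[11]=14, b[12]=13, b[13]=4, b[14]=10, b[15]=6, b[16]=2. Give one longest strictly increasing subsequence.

3, 5, 9, 11, 15

Patience tails give the LIS length; then backtrack through the dp parents:
12 → extends → [12]
3 → replaces 12 → [3]
5 → extends → [3, 5]
9 → extends → [3, 5, 9]
16 → extends → [3, 5, 9, 16]
8 → replaces 9 → [3, 5, 8, 16]
7 → replaces 8 → [3, 5, 7, 16]
1 → replaces 3 → [1, 5, 7, 16]
11 → replaces 16 → [1, 5, 7, 11]
15 → extends → [1, 5, 7, 11, 15]
14 → replaces 15 → [1, 5, 7, 11, 14]
13 → replaces 14 → [1, 5, 7, 11, 13]
4 → replaces 5 → [1, 4, 7, 11, 13]
10 → replaces 11 → [1, 4, 7, 10, 13]
6 → replaces 7 → [1, 4, 6, 10, 13]
2 → replaces 4 → [1, 2, 6, 10, 13]
Length 5; one witness is 3, 5, 9, 11, 15.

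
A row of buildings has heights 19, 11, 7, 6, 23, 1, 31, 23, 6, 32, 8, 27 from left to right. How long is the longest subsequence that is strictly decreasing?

Negate each value so 'decreasing' becomes 'increasing', then run patience tails on the negated sequence:
-19 → extends → [-19]
-11 → extends → [-19, -11]
-7 → extends → [-19, -11, -7]
-6 → extends → [-19, -11, -7, -6]
-23 → replaces -19 → [-23, -11, -7, -6]
-1 → extends → [-23, -11, -7, -6, -1]
-31 → replaces -23 → [-31, -11, -7, -6, -1]
-23 → replaces -11 → [-31, -23, -7, -6, -1]
-6 → already a tail → [-31, -23, -7, -6, -1]
-32 → replaces -31 → [-32, -23, -7, -6, -1]
-8 → replaces -7 → [-32, -23, -8, -6, -1]
-27 → replaces -23 → [-32, -27, -8, -6, -1]
Five tails, so the longest strictly decreasing subsequence of the original has length 5.

5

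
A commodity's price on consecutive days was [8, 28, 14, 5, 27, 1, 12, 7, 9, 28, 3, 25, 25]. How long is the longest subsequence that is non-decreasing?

Let dp[i] be the length of the longest such subsequence ending at index i:
i:      1  2  3  4  5  6  7  8  9 10 11 12 13
a[i]:   8 28 14  5 27  1 12  7  9 28  3 25 25
dp:     1  2  2  1  3  1  2  2  3  4  2  4  5
Maximum dp value is 5.

5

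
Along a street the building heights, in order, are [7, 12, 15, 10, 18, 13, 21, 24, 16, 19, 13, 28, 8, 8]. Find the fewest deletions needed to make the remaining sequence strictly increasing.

7

Fewest deletions = n − (longest strictly increasing subsequence).
i:      1  2  3  4  5  6  7  8  9 10 11 12 13 14
a[i]:   7 12 15 10 18 13 21 24 16 19 13 28  8  8
dp:     1  2  3  2  4  3  5  6  4  5  3  7  2  2
max dp = 7, so deletions = 14 − 7 = 7.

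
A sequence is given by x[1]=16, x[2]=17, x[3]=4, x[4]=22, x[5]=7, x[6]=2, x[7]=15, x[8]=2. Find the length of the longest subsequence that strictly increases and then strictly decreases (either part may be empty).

inc[i] = longest strictly increasing subsequence ending at i; dec[i] = longest strictly decreasing subsequence starting at i:
i:      1  2  3  4  5  6  7  8
x[i]:  16 17  4 22  7  2 15  2
inc:    1  2  1  3  2  1  3  1
dec:    3  3  2  3  2  1  2  1
Best peak at i=4 (value 22): inc=3, dec=3, length 3+3−1 = 5.

5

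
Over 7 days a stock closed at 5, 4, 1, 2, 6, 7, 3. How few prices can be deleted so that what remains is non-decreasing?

3

Fewest deletions = n − (longest non-decreasing subsequence).
i:     1 2 3 4 5 6 7
a[i]:  5 4 1 2 6 7 3
dp:    1 1 1 2 3 4 3
max dp = 4, so deletions = 7 − 4 = 3.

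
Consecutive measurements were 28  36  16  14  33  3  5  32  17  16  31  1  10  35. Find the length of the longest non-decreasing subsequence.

5

Track the smallest tail for each achievable length (allowing ties):
28 → extends → [28]
36 → extends → [28, 36]
16 → replaces 28 → [16, 36]
14 → replaces 16 → [14, 36]
33 → replaces 36 → [14, 33]
3 → replaces 14 → [3, 33]
5 → replaces 33 → [3, 5]
32 → extends → [3, 5, 32]
17 → replaces 32 → [3, 5, 17]
16 → replaces 17 → [3, 5, 16]
31 → extends → [3, 5, 16, 31]
1 → replaces 3 → [1, 5, 16, 31]
10 → replaces 16 → [1, 5, 10, 31]
35 → extends → [1, 5, 10, 31, 35]
Five tails, so the longest non-decreasing subsequence has length 5 (e.g. 3, 5, 17, 31, 35).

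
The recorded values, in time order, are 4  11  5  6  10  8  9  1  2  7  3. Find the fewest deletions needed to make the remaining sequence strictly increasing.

6

Fewest deletions = n − (longest strictly increasing subsequence).
Patience tails:
4 → extends → [4]
11 → extends → [4, 11]
5 → replaces 11 → [4, 5]
6 → extends → [4, 5, 6]
10 → extends → [4, 5, 6, 10]
8 → replaces 10 → [4, 5, 6, 8]
9 → extends → [4, 5, 6, 8, 9]
1 → replaces 4 → [1, 5, 6, 8, 9]
2 → replaces 5 → [1, 2, 6, 8, 9]
7 → replaces 8 → [1, 2, 6, 7, 9]
3 → replaces 6 → [1, 2, 3, 7, 9]
Longest strictly increasing subsequence has length 5, so deletions = 11 − 5 = 6.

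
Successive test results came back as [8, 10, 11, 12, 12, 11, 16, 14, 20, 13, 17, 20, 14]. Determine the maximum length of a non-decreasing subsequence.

8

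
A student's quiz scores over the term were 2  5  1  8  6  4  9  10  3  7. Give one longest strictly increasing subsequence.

Patience tails give the LIS length; then backtrack through the dp parents:
2 → extends → [2]
5 → extends → [2, 5]
1 → replaces 2 → [1, 5]
8 → extends → [1, 5, 8]
6 → replaces 8 → [1, 5, 6]
4 → replaces 5 → [1, 4, 6]
9 → extends → [1, 4, 6, 9]
10 → extends → [1, 4, 6, 9, 10]
3 → replaces 4 → [1, 3, 6, 9, 10]
7 → replaces 9 → [1, 3, 6, 7, 10]
Length 5; one witness is 2, 5, 8, 9, 10.

2, 5, 8, 9, 10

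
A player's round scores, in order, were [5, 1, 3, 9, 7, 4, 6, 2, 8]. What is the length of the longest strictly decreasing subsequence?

Let dp[i] be the longest strictly decreasing subsequence ending at i:
i:     1 2 3 4 5 6 7 8 9
a[i]:  5 1 3 9 7 4 6 2 8
dp:    1 2 2 1 2 3 3 4 2
Maximum is 4.

4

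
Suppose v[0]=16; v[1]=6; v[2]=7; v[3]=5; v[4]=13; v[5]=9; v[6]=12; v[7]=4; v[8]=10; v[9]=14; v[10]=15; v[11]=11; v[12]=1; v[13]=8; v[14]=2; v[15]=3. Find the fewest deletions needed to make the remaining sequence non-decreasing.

10

Fewest deletions = n − (longest non-decreasing subsequence).
i:      0  1  2  3  4  5  6  7  8  9 10 11 12 13 14 15
v[i]:  16  6  7  5 13  9 12  4 10 14 15 11  1  8  2  3
dp:     1  1  2  1  3  3  4  1  4  5  6  5  1  3  2  3
max dp = 6, so deletions = 16 − 6 = 10.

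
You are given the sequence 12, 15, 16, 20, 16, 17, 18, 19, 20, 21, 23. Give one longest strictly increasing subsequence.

12, 15, 16, 17, 18, 19, 20, 21, 23

Patience tails give the LIS length; then backtrack through the dp parents:
12 → extends → [12]
15 → extends → [12, 15]
16 → extends → [12, 15, 16]
20 → extends → [12, 15, 16, 20]
16 → already a tail → [12, 15, 16, 20]
17 → replaces 20 → [12, 15, 16, 17]
18 → extends → [12, 15, 16, 17, 18]
19 → extends → [12, 15, 16, 17, 18, 19]
20 → extends → [12, 15, 16, 17, 18, 19, 20]
21 → extends → [12, 15, 16, 17, 18, 19, 20, 21]
23 → extends → [12, 15, 16, 17, 18, 19, 20, 21, 23]
Length 9; one witness is 12, 15, 16, 17, 18, 19, 20, 21, 23.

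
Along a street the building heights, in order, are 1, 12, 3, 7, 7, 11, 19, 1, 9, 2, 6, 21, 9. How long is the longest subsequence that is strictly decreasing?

4

Negate each value so 'decreasing' becomes 'increasing', then run patience tails on the negated sequence:
-1 → extends → [-1]
-12 → replaces -1 → [-12]
-3 → extends → [-12, -3]
-7 → replaces -3 → [-12, -7]
-7 → already a tail → [-12, -7]
-11 → replaces -7 → [-12, -11]
-19 → replaces -12 → [-19, -11]
-1 → extends → [-19, -11, -1]
-9 → replaces -1 → [-19, -11, -9]
-2 → extends → [-19, -11, -9, -2]
-6 → replaces -2 → [-19, -11, -9, -6]
-21 → replaces -19 → [-21, -11, -9, -6]
-9 → already a tail → [-21, -11, -9, -6]
Four tails, so the longest strictly decreasing subsequence of the original has length 4.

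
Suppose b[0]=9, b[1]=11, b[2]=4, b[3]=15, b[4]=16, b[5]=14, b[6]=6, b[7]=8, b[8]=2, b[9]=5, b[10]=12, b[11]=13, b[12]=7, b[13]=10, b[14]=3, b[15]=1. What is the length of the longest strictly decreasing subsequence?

6

Let dp[i] be the longest strictly decreasing subsequence ending at i:
i:      0  1  2  3  4  5  6  7  8  9 10 11 12 13 14 15
b[i]:   9 11  4 15 16 14  6  8  2  5 12 13  7 10  3  1
dp:     1  1  2  1  1  2  3  3  4  4  3  3  4  4  5  6
Maximum is 6.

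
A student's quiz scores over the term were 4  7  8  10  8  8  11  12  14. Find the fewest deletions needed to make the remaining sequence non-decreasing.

1

Fewest deletions = n − (longest non-decreasing subsequence).
Patience tails:
4 → extends → [4]
7 → extends → [4, 7]
8 → extends → [4, 7, 8]
10 → extends → [4, 7, 8, 10]
8 → replaces 10 → [4, 7, 8, 8]
8 → extends → [4, 7, 8, 8, 8]
11 → extends → [4, 7, 8, 8, 8, 11]
12 → extends → [4, 7, 8, 8, 8, 11, 12]
14 → extends → [4, 7, 8, 8, 8, 11, 12, 14]
Longest non-decreasing subsequence has length 8, so deletions = 9 − 8 = 1.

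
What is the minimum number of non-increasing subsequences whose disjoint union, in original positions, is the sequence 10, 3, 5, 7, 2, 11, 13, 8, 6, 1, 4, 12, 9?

Place each on the leftmost legal pile:
10 → new pile 1 (tops now [10])
3 → pile 1 (tops now [3])
5 → new pile 2 (tops now [3, 5])
7 → new pile 3 (tops now [3, 5, 7])
2 → pile 1 (tops now [2, 5, 7])
11 → new pile 4 (tops now [2, 5, 7, 11])
13 → new pile 5 (tops now [2, 5, 7, 11, 13])
8 → pile 4 (tops now [2, 5, 7, 8, 13])
6 → pile 3 (tops now [2, 5, 6, 8, 13])
1 → pile 1 (tops now [1, 5, 6, 8, 13])
4 → pile 2 (tops now [1, 4, 6, 8, 13])
12 → pile 5 (tops now [1, 4, 6, 8, 12])
9 → pile 5 (tops now [1, 4, 6, 8, 9])
Five piles.

5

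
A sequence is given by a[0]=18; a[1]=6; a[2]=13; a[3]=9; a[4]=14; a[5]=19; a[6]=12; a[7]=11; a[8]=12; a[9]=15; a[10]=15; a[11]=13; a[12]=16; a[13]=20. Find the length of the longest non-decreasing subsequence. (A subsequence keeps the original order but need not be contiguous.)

Track the smallest tail for each achievable length (allowing ties):
18 → extends → [18]
6 → replaces 18 → [6]
13 → extends → [6, 13]
9 → replaces 13 → [6, 9]
14 → extends → [6, 9, 14]
19 → extends → [6, 9, 14, 19]
12 → replaces 14 → [6, 9, 12, 19]
11 → replaces 12 → [6, 9, 11, 19]
12 → replaces 19 → [6, 9, 11, 12]
15 → extends → [6, 9, 11, 12, 15]
15 → extends → [6, 9, 11, 12, 15, 15]
13 → replaces 15 → [6, 9, 11, 12, 13, 15]
16 → extends → [6, 9, 11, 12, 13, 15, 16]
20 → extends → [6, 9, 11, 12, 13, 15, 16, 20]
Eight tails, so the longest non-decreasing subsequence has length 8 (e.g. 6, 9, 12, 12, 15, 15, 16, 20).

8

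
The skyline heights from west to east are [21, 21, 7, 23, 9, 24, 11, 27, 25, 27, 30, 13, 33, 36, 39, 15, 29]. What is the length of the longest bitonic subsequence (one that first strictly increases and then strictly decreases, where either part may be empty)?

10

inc[i] = longest strictly increasing subsequence ending at i; dec[i] = longest strictly decreasing subsequence starting at i:
i:      1  2  3  4  5  6  7  8  9 10 11 12 13 14 15 16 17
a[i]:  21 21  7 23  9 24 11 27 25 27 30 13 33 36 39 15 29
inc:    1  1  1  2  2  3  3  4  4  5  6  4  7  8  9  5  6
dec:    2  2  1  2  1  2  1  3  2  2  2  1  2  2  2  1  1
Best peak at i=15 (value 39): inc=9, dec=2, length 9+2−1 = 10.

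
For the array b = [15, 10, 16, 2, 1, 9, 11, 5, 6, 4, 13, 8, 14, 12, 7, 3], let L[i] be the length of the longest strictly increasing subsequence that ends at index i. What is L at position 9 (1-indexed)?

3

dp[i] = 1 + max{dp[j] : j<i, b[j]<b[i]} (or 1 if no such j):
i:      1  2  3  4  5  6  7  8  9 10 11 12 13 14 15 16
b[i]:  15 10 16  2  1  9 11  5  6  4 13  8 14 12  7  3
dp:     1  1  2  1  1  2  3  2  3  2  4  4  5  5  4  2
At index 9 the value is 3.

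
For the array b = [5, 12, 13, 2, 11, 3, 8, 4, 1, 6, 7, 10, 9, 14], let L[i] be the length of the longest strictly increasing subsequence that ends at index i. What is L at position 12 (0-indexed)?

6

dp[i] = 1 + max{dp[j] : j<i, b[j]<b[i]} (or 1 if no such j):
i:      0  1  2  3  4  5  6  7  8  9 10 11 12 13
b[i]:   5 12 13  2 11  3  8  4  1  6  7 10  9 14
dp:     1  2  3  1  2  2  3  3  1  4  5  6  6  7
At index 12 the value is 6.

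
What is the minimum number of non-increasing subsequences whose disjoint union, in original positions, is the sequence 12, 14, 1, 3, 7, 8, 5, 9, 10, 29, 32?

Place each on the leftmost legal pile:
12 → new pile 1 (tops now [12])
14 → new pile 2 (tops now [12, 14])
1 → pile 1 (tops now [1, 14])
3 → pile 2 (tops now [1, 3])
7 → new pile 3 (tops now [1, 3, 7])
8 → new pile 4 (tops now [1, 3, 7, 8])
5 → pile 3 (tops now [1, 3, 5, 8])
9 → new pile 5 (tops now [1, 3, 5, 8, 9])
10 → new pile 6 (tops now [1, 3, 5, 8, 9, 10])
29 → new pile 7 (tops now [1, 3, 5, 8, 9, 10, 29])
32 → new pile 8 (tops now [1, 3, 5, 8, 9, 10, 29, 32])
Eight piles.

8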